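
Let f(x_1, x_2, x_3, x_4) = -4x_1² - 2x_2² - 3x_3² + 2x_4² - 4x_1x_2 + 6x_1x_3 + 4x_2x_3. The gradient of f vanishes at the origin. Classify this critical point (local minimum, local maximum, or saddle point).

The Hessian at the origin is H = [[-8, -4, 6, 0], [-4, -4, 4, 0], [6, 4, -6, 0], [0, 0, 0, 4]].
Row-reducing H symmetrically gives the diagonal entries -8, -2, -1, 4.
Counting signs: 1 positive, 3 negative.
H is indefinite, so the origin is a saddle point.

saddle point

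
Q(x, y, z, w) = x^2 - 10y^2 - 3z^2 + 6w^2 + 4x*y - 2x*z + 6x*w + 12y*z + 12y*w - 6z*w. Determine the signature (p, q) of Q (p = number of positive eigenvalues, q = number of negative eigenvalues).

The symmetric matrix is A = [[1, 2, -1, 3], [2, -10, 6, 6], [-1, 6, -3, -3], [3, 6, -3, 6]].
Applying the same elementary operations to the rows and columns of A produces a congruent diagonal matrix with entries 1, -14, 4/7, -3.
That gives 2 positive, 2 negative pivots.

(2, 2)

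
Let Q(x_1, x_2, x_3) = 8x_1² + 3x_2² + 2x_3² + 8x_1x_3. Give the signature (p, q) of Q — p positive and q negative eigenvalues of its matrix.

(2, 0)

The symmetric matrix is A = [[8, 0, 4], [0, 3, 0], [4, 0, 2]].
Applying the same elementary operations to the rows and columns of A produces a congruent diagonal matrix with entries 8, 3, 0.
That gives 2 positive, 1 zero pivots.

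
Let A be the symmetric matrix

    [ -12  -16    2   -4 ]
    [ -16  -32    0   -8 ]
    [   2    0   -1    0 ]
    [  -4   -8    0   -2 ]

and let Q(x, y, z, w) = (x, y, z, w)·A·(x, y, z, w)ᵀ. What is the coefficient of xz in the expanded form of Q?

The coefficient of xz is A[1,3] + A[3,1] = 2·2 = 4.

4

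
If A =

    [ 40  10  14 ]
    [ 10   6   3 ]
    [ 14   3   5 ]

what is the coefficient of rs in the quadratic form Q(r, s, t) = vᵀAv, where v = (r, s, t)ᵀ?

The coefficient of rs is A[1,2] + A[2,1] = 2·10 = 20.

20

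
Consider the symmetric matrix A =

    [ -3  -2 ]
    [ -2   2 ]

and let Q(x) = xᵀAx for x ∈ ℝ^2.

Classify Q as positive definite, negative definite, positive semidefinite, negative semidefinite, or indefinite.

indefinite

For the 2×2 matrix [[-3, -2], [-2, 2]]: det = -3·2 − (-2)² = -10, trace = -1.
det < 0 so the eigenvalues have opposite signs; the form is indefinite.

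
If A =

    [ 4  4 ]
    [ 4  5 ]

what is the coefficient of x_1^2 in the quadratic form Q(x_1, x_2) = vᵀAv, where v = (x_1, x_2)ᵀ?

The coefficient of x_1^2 is the diagonal entry A[1,1] = 4.

4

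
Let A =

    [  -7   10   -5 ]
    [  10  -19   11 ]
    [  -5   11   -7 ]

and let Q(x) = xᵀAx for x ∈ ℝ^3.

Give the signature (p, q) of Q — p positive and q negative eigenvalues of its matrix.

An LDLᵀ factorisation of A has diagonal entries -7, -33/7, -3/11.
That gives 3 negative pivots.

(0, 3)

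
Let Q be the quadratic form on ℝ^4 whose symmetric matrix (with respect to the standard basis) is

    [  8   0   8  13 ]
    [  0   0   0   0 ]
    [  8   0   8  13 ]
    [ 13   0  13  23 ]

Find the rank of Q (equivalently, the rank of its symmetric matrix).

Congruent diagonalization of A (simultaneous row and column reduction) yields pivots 8, 0, 0, 15/8.
So there are 2 positive, 2 zero pivots.
The rank is the number of nonzero pivots: 2.

2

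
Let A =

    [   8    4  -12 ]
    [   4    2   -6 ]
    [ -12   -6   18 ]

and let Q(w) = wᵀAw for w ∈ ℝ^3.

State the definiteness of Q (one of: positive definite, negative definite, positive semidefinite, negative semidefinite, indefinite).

positive semidefinite

Congruent diagonalization of A (simultaneous row and column reduction) yields pivots 8, 0, 0.
Counting signs: 1 positive, 2 zero.
Hence Q is positive semidefinite.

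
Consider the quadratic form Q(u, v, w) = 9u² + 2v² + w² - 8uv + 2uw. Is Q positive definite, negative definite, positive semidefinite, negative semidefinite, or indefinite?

Write A = [[9, -4, 1], [-4, 2, 0], [1, 0, 1]].
Row-reducing A symmetrically gives the diagonal entries 9, 2/9, 0.
So there are 2 positive, 1 zero pivots.
Hence Q is positive semidefinite.

positive semidefinite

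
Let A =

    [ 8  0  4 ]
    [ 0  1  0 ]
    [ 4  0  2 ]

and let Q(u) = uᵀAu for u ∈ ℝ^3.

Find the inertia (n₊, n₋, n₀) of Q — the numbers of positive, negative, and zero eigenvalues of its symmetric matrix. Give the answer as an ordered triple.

(2, 0, 1)

Row-reducing A symmetrically gives the diagonal entries 8, 1, 0.
That gives 2 positive, 1 zero pivots.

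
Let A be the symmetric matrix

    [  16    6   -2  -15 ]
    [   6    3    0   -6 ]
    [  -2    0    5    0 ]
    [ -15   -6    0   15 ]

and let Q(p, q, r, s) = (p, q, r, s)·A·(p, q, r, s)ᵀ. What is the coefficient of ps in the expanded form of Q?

-30

The coefficient of ps is A[1,4] + A[4,1] = 2·(-15) = -30.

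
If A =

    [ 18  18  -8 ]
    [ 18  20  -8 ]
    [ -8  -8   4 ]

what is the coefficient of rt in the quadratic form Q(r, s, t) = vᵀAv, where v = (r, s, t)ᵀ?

The coefficient of rt is A[1,3] + A[3,1] = 2·(-8) = -16.

-16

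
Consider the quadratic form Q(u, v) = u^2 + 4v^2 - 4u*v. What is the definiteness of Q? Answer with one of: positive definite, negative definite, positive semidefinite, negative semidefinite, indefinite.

positive semidefinite

The symmetric matrix is A = [[1, -2], [-2, 4]].
Row-reducing A symmetrically gives the diagonal entries 1, 0.
So there are 1 positive, 1 zero pivots.
Hence Q is positive semidefinite.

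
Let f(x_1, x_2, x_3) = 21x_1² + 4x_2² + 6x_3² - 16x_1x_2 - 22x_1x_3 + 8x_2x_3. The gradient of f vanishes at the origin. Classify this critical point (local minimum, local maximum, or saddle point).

The Hessian at the origin is H = [[42, -16, -22], [-16, 8, 8], [-22, 8, 12]].
Applying the same elementary operations to the rows and columns of H produces a congruent diagonal matrix with entries 42, 40/21, 2/5.
So there are 3 positive pivots.
H is positive definite, so the origin is a strict local minimum.

local minimum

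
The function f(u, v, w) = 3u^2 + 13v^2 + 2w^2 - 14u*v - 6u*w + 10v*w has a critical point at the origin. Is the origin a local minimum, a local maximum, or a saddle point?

saddle point

The Hessian at the origin is H = [[6, -14, -6], [-14, 26, 10], [-6, 10, 4]].
Congruent diagonalization of H (simultaneous row and column reduction) yields pivots 6, -20/3, 2/5.
That gives 2 positive, 1 negative pivots.
H is indefinite, so the origin is a saddle point.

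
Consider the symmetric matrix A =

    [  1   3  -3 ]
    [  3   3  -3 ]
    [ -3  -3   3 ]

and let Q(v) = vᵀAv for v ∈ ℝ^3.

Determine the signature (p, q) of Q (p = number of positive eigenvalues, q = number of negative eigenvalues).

Applying the same elementary operations to the rows and columns of A produces a congruent diagonal matrix with entries 1, -6, 0.
Counting signs: 1 positive, 1 negative, 1 zero.

(1, 1)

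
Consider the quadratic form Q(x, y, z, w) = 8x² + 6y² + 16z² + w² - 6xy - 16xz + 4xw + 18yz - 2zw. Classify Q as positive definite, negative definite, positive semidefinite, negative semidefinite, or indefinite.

positive definite

The symmetric matrix of Q is A = [[8, -3, -8, 2], [-3, 6, 9, 0], [-8, 9, 16, -1], [2, 0, -1, 1]].
Leading principal minors: Δ_1 = 8, Δ_2 = 39, Δ_3 = 24, Δ_4 = 9.
All leading principal minors are positive, so by Sylvester's criterion Q is positive definite.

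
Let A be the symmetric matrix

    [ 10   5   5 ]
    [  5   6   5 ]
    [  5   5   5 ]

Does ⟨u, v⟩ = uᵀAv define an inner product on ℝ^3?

Row-reducing A symmetrically gives the diagonal entries 10, 7/2, 5/7.
Counting signs: 3 positive.
Hence Q is positive definite.
⟨·,·⟩ is an inner product exactly when A is positive definite.

yes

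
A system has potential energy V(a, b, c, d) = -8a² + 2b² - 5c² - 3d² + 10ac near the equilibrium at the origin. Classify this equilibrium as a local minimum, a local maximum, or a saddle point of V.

saddle point

The Hessian at the origin is H = [[-16, 0, 10, 0], [0, 4, 0, 0], [10, 0, -10, 0], [0, 0, 0, -6]].
Symmetric row and column elimination reduces H to a congruent diagonal form with pivots -16, 4, -15/4, -6.
Counting signs: 1 positive, 3 negative.
H is indefinite, so the origin is a saddle point.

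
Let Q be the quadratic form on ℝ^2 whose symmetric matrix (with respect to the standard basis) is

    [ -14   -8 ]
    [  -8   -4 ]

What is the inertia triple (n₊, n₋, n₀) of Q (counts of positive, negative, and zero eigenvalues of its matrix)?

(1, 1, 0)

An LDLᵀ factorisation of A has diagonal entries -14, 4/7.
So there are 1 positive, 1 negative pivots.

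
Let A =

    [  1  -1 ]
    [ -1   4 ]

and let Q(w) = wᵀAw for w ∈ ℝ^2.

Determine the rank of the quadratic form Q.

2

An LDLᵀ factorisation of A has diagonal entries 1, 3.
So there are 2 positive pivots.
The rank is the number of nonzero pivots: 2.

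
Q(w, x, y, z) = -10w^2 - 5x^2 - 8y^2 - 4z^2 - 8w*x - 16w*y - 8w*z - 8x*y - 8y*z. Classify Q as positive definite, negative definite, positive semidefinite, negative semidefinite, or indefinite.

The associated matrix is A = [[-10, -4, -8, -4], [-4, -5, -4, 0], [-8, -4, -8, -4], [-4, 0, -4, -4]].
Congruent diagonalization of A (simultaneous row and column reduction) yields pivots -10, -17/5, -24/17, -2/3.
That gives 4 negative pivots.
Hence Q is negative definite.

negative definite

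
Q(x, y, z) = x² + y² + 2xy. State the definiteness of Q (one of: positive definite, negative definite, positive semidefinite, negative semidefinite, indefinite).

The associated matrix is A = [[1, 1, 0], [1, 1, 0], [0, 0, 0]].
Row-reducing A symmetrically gives the diagonal entries 1, 0, 0.
That gives 1 positive, 2 zero pivots.
Hence Q is positive semidefinite.

positive semidefinite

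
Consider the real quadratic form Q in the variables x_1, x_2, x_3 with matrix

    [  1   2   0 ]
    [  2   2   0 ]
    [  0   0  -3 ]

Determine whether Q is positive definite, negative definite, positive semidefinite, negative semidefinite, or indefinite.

indefinite

Congruent diagonalization of A (simultaneous row and column reduction) yields pivots 1, -2, -3.
So there are 1 positive, 2 negative pivots.
Hence Q is indefinite.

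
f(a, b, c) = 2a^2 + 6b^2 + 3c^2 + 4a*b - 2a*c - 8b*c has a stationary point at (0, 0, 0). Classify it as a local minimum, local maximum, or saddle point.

local minimum

The Hessian at the origin is H = [[4, 4, -2], [4, 12, -8], [-2, -8, 6]].
Row-reducing H symmetrically gives the diagonal entries 4, 8, 1/2.
That gives 3 positive pivots.
H is positive definite, so the origin is a strict local minimum.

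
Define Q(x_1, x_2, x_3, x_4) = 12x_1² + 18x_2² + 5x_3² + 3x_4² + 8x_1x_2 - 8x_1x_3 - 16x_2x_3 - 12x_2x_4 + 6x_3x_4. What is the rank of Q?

4

Write A = [[12, 4, -4, 0], [4, 18, -8, -6], [-4, -8, 5, 3], [0, -6, 3, 3]].
An LDLᵀ factorisation of A has diagonal entries 12, 50/3, 1, 12/25.
That gives 4 positive pivots.
The rank is the number of nonzero pivots: 4.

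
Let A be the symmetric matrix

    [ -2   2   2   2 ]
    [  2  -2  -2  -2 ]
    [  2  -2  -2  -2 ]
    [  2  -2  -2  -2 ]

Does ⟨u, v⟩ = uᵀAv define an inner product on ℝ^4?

Congruent diagonalization of A (simultaneous row and column reduction) yields pivots -2, 0, 0, 0.
Counting signs: 1 negative, 3 zero.
Hence Q is negative semidefinite.
⟨·,·⟩ is an inner product exactly when A is positive definite.

no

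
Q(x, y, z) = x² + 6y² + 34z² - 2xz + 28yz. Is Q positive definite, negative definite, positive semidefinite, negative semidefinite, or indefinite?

positive definite

The symmetric matrix of Q is A = [[1, 0, -1], [0, 6, 14], [-1, 14, 34]].
Leading principal minors: Δ_1 = 1, Δ_2 = 6, Δ_3 = 2.
All leading principal minors are positive, so by Sylvester's criterion Q is positive definite.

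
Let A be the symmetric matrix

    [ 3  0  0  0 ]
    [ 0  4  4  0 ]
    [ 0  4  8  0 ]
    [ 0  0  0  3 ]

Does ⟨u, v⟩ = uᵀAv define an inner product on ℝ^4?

yes

Leading principal minors: Δ_1 = 3, Δ_2 = 12, Δ_3 = 48, Δ_4 = 144.
All leading principal minors are positive, so by Sylvester's criterion Q is positive definite.
⟨·,·⟩ is an inner product exactly when A is positive definite.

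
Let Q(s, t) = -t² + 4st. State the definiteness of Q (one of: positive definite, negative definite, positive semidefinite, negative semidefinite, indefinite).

indefinite

The symmetric matrix of Q is [[0, 2], [2, -1]].
For the 2×2 matrix [[0, 2], [2, -1]]: det = 0·-1 − (2)² = -4, trace = -1.
det < 0 so the eigenvalues have opposite signs; the form is indefinite.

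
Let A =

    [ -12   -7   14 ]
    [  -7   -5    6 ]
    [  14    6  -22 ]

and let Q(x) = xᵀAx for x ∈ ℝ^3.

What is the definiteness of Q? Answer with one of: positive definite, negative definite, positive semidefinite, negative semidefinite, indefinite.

negative definite

Row-reducing A symmetrically gives the diagonal entries -12, -11/12, -6/11.
So there are 3 negative pivots.
Hence Q is negative definite.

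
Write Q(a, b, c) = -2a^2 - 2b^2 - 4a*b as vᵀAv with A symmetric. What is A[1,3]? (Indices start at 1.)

The coefficient of a·c in Q is 0. For a symmetric A this equals A[1,3] + A[3,1] = 2·A[1,3].
So A[1,3] = 0/2 = 0.

0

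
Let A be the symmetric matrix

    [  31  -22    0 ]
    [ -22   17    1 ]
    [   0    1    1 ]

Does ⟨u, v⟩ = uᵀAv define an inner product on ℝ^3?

yes

Leading principal minors: Δ_1 = 31, Δ_2 = 43, Δ_3 = 12.
All leading principal minors are positive, so by Sylvester's criterion Q is positive definite.
⟨·,·⟩ is an inner product exactly when A is positive definite.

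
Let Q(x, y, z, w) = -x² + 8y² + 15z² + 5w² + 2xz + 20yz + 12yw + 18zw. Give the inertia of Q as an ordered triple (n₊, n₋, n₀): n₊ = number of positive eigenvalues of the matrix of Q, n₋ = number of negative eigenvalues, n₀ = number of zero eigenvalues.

Write A = [[-1, 0, 1, 0], [0, 8, 10, 6], [1, 10, 15, 9], [0, 6, 9, 5]].
Applying the same elementary operations to the rows and columns of A produces a congruent diagonal matrix with entries -1, 8, 7/2, -1/7.
That gives 2 positive, 2 negative pivots.

(2, 2, 0)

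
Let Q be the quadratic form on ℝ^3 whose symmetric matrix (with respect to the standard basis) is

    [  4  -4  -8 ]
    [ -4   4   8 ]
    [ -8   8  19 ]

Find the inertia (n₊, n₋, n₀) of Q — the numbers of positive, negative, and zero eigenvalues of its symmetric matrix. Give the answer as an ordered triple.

Applying the same elementary operations to the rows and columns of A produces a congruent diagonal matrix with entries 4, 0, 3.
That gives 2 positive, 1 zero pivots.

(2, 0, 1)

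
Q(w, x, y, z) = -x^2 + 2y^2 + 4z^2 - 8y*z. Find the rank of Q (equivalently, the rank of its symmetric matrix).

The symmetric matrix is A = [[0, 0, 0, 0], [0, -1, 0, 0], [0, 0, 2, -4], [0, 0, -4, 4]].
Congruent diagonalization of A (simultaneous row and column reduction) yields pivots 0, -1, 2, -4.
So there are 1 positive, 2 negative, 1 zero pivots.
The rank is the number of nonzero pivots: 3.

3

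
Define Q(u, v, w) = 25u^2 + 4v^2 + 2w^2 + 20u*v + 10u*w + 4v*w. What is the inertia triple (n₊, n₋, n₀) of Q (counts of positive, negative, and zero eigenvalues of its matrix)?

The associated matrix is A = [[25, 10, 5], [10, 4, 2], [5, 2, 2]].
Row-reducing A symmetrically gives the diagonal entries 25, 0, 1.
That gives 2 positive, 1 zero pivots.

(2, 0, 1)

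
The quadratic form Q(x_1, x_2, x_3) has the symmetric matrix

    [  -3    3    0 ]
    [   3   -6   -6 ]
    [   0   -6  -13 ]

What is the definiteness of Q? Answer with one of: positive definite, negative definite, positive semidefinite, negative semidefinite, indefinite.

negative definite

Symmetric row and column elimination reduces A to a congruent diagonal form with pivots -3, -3, -1.
That gives 3 negative pivots.
Hence Q is negative definite.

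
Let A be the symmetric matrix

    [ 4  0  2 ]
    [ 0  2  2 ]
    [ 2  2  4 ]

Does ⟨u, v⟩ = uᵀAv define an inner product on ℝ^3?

yes

Leading principal minors: Δ_1 = 4, Δ_2 = 8, Δ_3 = 8.
All leading principal minors are positive, so by Sylvester's criterion Q is positive definite.
⟨·,·⟩ is an inner product exactly when A is positive definite.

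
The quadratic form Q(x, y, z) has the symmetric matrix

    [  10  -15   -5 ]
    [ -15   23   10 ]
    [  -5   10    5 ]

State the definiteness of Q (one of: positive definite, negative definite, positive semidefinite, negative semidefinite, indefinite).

indefinite

Row-reducing A symmetrically gives the diagonal entries 10, 1/2, -10.
That gives 2 positive, 1 negative pivots.
Hence Q is indefinite.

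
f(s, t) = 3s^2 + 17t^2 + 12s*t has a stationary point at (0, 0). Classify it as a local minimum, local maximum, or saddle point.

local minimum

The Hessian at the origin is H = [[6, 12], [12, 34]].
det H = 6·34 − (12)² = 60 > 0 and H[1,1] = 6 > 0, so H is positive definite.
Therefore the origin is a local minimum.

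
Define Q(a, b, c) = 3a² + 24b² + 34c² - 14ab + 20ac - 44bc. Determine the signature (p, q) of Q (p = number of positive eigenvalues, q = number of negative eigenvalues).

Write A = [[3, -7, 10], [-7, 24, -22], [10, -22, 34]].
Symmetric row and column elimination reduces A to a congruent diagonal form with pivots 3, 23/3, 10/23.
That gives 3 positive pivots.

(3, 0)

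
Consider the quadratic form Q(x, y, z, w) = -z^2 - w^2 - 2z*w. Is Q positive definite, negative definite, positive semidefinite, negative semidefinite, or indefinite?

negative semidefinite

Write A = [[0, 0, 0, 0], [0, 0, 0, 0], [0, 0, -1, -1], [0, 0, -1, -1]].
Applying the same elementary operations to the rows and columns of A produces a congruent diagonal matrix with entries 0, 0, -1, 0.
Counting signs: 1 negative, 3 zero.
Hence Q is negative semidefinite.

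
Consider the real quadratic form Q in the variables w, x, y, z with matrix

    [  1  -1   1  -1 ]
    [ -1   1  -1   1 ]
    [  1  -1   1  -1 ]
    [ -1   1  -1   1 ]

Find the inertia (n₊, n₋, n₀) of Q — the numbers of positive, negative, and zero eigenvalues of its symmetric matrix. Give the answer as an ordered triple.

(1, 0, 3)

Symmetric row and column elimination reduces A to a congruent diagonal form with pivots 1, 0, 0, 0.
So there are 1 positive, 3 zero pivots.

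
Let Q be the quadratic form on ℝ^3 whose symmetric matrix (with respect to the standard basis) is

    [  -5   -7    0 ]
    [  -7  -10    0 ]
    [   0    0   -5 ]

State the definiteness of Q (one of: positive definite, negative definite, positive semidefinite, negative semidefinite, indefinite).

negative definite

Leading principal minors: Δ_1 = -5, Δ_2 = 1, Δ_3 = -5.
The signs alternate starting with Δ_1 < 0, so by Sylvester's criterion Q is negative definite.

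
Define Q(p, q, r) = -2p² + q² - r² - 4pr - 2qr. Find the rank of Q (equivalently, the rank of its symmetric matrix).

Write A = [[-2, 0, -2], [0, 1, -1], [-2, -1, -1]].
Symmetric row and column elimination reduces A to a congruent diagonal form with pivots -2, 1, 0.
That gives 1 positive, 1 negative, 1 zero pivots.
The rank is the number of nonzero pivots: 2.

2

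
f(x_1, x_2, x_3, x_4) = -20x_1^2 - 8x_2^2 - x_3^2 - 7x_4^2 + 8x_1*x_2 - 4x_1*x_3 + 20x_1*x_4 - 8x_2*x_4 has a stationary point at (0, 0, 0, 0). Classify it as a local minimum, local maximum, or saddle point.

The Hessian at the origin is H = [[-40, 8, -4, 20], [8, -16, 0, -8], [-4, 0, -2, 0], [20, -8, 0, -14]].
Row-reducing H symmetrically gives the diagonal entries -40, -72/5, -14/9, -6/7.
So there are 4 negative pivots.
H is negative definite, so the origin is a strict local maximum.

local maximum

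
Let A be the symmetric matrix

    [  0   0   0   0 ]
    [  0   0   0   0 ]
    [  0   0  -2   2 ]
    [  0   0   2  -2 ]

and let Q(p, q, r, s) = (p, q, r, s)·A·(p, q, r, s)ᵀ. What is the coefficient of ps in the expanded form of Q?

The coefficient of ps is A[1,4] + A[4,1] = 2·0 = 0.

0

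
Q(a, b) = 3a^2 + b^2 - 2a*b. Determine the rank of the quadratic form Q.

2

Write A = [[3, -1], [-1, 1]].
An LDLᵀ factorisation of A has diagonal entries 3, 2/3.
Counting signs: 2 positive.
The rank is the number of nonzero pivots: 2.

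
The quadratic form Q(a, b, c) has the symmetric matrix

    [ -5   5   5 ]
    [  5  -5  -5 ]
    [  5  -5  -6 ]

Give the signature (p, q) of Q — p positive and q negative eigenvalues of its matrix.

Row-reducing A symmetrically gives the diagonal entries -5, 0, -1.
That gives 2 negative, 1 zero pivots.

(0, 2)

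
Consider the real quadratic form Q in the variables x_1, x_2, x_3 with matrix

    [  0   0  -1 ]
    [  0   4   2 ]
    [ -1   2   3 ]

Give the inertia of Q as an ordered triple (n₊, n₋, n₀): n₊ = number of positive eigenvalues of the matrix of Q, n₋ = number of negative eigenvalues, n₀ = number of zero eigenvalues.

(2, 1, 0)

By Sylvester's law of inertia any congruent diagonalization of A has 2 positive, 1 negative and 0 zero entries.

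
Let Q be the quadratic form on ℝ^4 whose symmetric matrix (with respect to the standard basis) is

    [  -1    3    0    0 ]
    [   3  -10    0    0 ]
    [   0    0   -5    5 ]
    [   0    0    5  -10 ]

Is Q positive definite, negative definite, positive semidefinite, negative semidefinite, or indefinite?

Leading principal minors: Δ_1 = -1, Δ_2 = 1, Δ_3 = -5, Δ_4 = 25.
The signs alternate starting with Δ_1 < 0, so by Sylvester's criterion Q is negative definite.

negative definite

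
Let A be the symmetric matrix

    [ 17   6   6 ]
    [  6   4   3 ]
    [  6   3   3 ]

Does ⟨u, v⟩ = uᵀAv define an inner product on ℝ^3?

yes

Row-reducing A symmetrically gives the diagonal entries 17, 32/17, 15/32.
That gives 3 positive pivots.
Hence Q is positive definite.
⟨·,·⟩ is an inner product exactly when A is positive definite.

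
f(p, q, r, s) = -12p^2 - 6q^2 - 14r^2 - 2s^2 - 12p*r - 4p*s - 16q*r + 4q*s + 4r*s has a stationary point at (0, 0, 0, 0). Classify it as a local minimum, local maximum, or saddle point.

local maximum

The Hessian at the origin is H = [[-24, 0, -12, -4], [0, -12, -16, 4], [-12, -16, -28, 4], [-4, 4, 4, -4]].
Symmetric row and column elimination reduces H to a congruent diagonal form with pivots -24, -12, -2/3, -4/3.
Counting signs: 4 negative.
H is negative definite, so the origin is a strict local maximum.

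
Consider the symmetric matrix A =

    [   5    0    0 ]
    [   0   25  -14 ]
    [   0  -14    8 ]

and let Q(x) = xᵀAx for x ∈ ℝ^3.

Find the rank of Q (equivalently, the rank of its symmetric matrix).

3

Row-reducing A symmetrically gives the diagonal entries 5, 25, 4/25.
Counting signs: 3 positive.
The rank is the number of nonzero pivots: 3.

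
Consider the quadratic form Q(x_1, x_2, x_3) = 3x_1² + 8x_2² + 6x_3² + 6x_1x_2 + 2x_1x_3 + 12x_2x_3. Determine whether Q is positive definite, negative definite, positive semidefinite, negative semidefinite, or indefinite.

positive definite

The symmetric matrix of Q is A = [[3, 3, 1], [3, 8, 6], [1, 6, 6]].
Leading principal minors: Δ_1 = 3, Δ_2 = 15, Δ_3 = 10.
All leading principal minors are positive, so by Sylvester's criterion Q is positive definite.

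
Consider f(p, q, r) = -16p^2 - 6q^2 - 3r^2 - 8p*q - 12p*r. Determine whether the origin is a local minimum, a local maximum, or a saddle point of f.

The Hessian at the origin is H = [[-32, -8, -12], [-8, -12, 0], [-12, 0, -6]].
An LDLᵀ factorisation of H has diagonal entries -32, -10, -3/5.
So there are 3 negative pivots.
H is negative definite, so the origin is a strict local maximum.

local maximum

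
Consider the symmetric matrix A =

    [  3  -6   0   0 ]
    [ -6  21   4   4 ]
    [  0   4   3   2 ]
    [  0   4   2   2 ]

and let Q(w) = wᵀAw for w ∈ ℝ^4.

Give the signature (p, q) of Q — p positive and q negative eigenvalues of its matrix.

(4, 0)

Applying the same elementary operations to the rows and columns of A produces a congruent diagonal matrix with entries 3, 9, 11/9, 2/11.
That gives 4 positive pivots.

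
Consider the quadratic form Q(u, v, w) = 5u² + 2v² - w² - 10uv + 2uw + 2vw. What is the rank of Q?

3

The associated matrix is A = [[5, -5, 1], [-5, 2, 1], [1, 1, -1]].
Symmetric row and column elimination reduces A to a congruent diagonal form with pivots 5, -3, 2/15.
Counting signs: 2 positive, 1 negative.
The rank is the number of nonzero pivots: 3.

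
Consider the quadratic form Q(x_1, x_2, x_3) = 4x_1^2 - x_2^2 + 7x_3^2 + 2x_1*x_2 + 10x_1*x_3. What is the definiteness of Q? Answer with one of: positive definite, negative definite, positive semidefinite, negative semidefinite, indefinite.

indefinite

The associated matrix is A = [[4, 1, 5], [1, -1, 0], [5, 0, 7]].
Congruent diagonalization of A (simultaneous row and column reduction) yields pivots 4, -5/4, 2.
So there are 2 positive, 1 negative pivots.
Hence Q is indefinite.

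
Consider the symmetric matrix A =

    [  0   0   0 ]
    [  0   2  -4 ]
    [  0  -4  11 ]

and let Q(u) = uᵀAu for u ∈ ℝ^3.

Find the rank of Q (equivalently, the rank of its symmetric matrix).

2

Row-reducing A symmetrically gives the diagonal entries 0, 2, 3.
Counting signs: 2 positive, 1 zero.
The rank is the number of nonzero pivots: 2.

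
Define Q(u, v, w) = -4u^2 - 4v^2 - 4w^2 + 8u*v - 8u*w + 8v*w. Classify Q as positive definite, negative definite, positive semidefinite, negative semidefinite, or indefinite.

The associated matrix is A = [[-4, 4, -4], [4, -4, 4], [-4, 4, -4]].
Applying the same elementary operations to the rows and columns of A produces a congruent diagonal matrix with entries -4, 0, 0.
That gives 1 negative, 2 zero pivots.
Hence Q is negative semidefinite.

negative semidefinite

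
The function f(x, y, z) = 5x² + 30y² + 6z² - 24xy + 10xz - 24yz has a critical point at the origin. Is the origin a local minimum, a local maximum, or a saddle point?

local minimum

The Hessian at the origin is H = [[10, -24, 10], [-24, 60, -24], [10, -24, 12]].
Symmetric row and column elimination reduces H to a congruent diagonal form with pivots 10, 12/5, 2.
So there are 3 positive pivots.
H is positive definite, so the origin is a strict local minimum.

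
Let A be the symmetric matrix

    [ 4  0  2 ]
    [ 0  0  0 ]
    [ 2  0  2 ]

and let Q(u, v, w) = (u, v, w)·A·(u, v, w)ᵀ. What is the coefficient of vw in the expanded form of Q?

0

The coefficient of vw is A[2,3] + A[3,2] = 2·0 = 0.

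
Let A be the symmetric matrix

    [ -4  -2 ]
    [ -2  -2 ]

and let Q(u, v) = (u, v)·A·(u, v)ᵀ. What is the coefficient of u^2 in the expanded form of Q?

The coefficient of u^2 is the diagonal entry A[1,1] = -4.

-4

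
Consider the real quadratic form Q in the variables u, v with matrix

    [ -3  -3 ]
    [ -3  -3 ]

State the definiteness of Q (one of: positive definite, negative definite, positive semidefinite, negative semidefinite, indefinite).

negative semidefinite

For the 2×2 matrix [[-3, -3], [-3, -3]]: det = -3·-3 − (-3)² = 0, trace = -6.
det = 0 so one eigenvalue is zero; the form is semidefinite with the sign of the trace.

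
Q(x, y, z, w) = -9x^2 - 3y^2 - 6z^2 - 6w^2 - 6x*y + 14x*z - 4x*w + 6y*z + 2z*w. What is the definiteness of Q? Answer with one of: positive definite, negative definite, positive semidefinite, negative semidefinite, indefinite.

negative definite

The symmetric matrix of Q is A = [[-9, -3, 7, -2], [-3, -3, 3, 0], [7, 3, -6, 1], [-2, 0, 1, -6]].
Leading principal minors: Δ_1 = -9, Δ_2 = 18, Δ_3 = -6, Δ_4 = 30.
The signs alternate starting with Δ_1 < 0, so by Sylvester's criterion Q is negative definite.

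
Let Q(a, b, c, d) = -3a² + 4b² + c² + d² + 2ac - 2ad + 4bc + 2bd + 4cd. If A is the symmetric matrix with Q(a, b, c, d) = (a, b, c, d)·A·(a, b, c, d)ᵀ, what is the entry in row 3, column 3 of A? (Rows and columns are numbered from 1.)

1

The coefficient of c² in Q is 1, and that is exactly A[3,3].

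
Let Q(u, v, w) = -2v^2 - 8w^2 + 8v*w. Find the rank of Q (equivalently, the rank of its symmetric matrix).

Write A = [[0, 0, 0], [0, -2, 4], [0, 4, -8]].
Congruent diagonalization of A (simultaneous row and column reduction) yields pivots 0, -2, 0.
That gives 1 negative, 2 zero pivots.
The rank is the number of nonzero pivots: 1.

1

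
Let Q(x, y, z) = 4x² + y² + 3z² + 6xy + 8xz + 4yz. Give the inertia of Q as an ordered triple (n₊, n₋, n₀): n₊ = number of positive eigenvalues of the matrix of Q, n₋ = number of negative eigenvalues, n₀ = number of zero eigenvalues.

(1, 2, 0)

The associated matrix is A = [[4, 3, 4], [3, 1, 2], [4, 2, 3]].
Congruent diagonalization of A (simultaneous row and column reduction) yields pivots 4, -5/4, -1/5.
So there are 1 positive, 2 negative pivots.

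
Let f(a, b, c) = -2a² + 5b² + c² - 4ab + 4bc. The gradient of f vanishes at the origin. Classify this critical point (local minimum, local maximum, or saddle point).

saddle point

The Hessian at the origin is H = [[-4, -4, 0], [-4, 10, 4], [0, 4, 2]].
Congruent diagonalization of H (simultaneous row and column reduction) yields pivots -4, 14, 6/7.
So there are 2 positive, 1 negative pivots.
H is indefinite, so the origin is a saddle point.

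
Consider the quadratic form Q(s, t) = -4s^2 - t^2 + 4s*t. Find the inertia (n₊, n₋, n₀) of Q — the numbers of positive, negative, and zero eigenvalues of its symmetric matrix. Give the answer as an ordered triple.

(0, 1, 1)

The symmetric matrix is A = [[-4, 2], [2, -1]].
Row-reducing A symmetrically gives the diagonal entries -4, 0.
Counting signs: 1 negative, 1 zero.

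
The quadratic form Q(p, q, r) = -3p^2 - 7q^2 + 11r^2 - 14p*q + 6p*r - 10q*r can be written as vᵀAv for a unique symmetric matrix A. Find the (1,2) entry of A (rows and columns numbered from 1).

-7

The coefficient of p·q in Q is -14. For a symmetric A this equals A[1,2] + A[2,1] = 2·A[1,2].
So A[1,2] = -14/2 = -7.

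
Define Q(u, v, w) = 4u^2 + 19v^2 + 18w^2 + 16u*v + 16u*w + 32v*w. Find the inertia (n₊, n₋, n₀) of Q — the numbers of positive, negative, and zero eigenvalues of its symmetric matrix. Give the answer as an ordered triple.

(3, 0, 0)

The symmetric matrix is A = [[4, 8, 8], [8, 19, 16], [8, 16, 18]].
Symmetric row and column elimination reduces A to a congruent diagonal form with pivots 4, 3, 2.
Counting signs: 3 positive.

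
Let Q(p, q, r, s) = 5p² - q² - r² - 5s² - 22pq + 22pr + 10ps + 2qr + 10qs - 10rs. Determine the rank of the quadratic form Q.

The associated matrix is A = [[5, -11, 11, 5], [-11, -1, 1, 5], [11, 1, -1, -5], [5, 5, -5, -5]].
Applying the same elementary operations to the rows and columns of A produces a congruent diagonal matrix with entries 5, -126/5, 0, 10/63.
Counting signs: 2 positive, 1 negative, 1 zero.
The rank is the number of nonzero pivots: 3.

3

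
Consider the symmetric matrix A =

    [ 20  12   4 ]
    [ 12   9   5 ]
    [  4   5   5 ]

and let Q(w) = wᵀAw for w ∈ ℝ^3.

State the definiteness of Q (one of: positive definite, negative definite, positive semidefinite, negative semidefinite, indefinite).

Leading principal minors: Δ_1 = 20, Δ_2 = 36, Δ_3 = 16.
All leading principal minors are positive, so by Sylvester's criterion Q is positive definite.

positive definite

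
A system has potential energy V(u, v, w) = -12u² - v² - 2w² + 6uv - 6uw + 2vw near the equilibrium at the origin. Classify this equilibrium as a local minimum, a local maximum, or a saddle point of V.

local maximum

The Hessian at the origin is H = [[-24, 6, -6], [6, -2, 2], [-6, 2, -4]].
Row-reducing H symmetrically gives the diagonal entries -24, -1/2, -2.
Counting signs: 3 negative.
H is negative definite, so the origin is a strict local maximum.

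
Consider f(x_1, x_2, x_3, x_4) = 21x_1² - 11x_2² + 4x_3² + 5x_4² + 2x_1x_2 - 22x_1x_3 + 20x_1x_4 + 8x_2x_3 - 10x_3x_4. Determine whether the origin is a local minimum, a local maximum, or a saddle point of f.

The Hessian at the origin is H = [[42, 2, -22, 20], [2, -22, 8, 0], [-22, 8, 8, -10], [20, 0, -10, 10]].
Row-reducing H symmetrically gives the diagonal entries 42, -464/21, 21/116, 10/21.
So there are 3 positive, 1 negative pivots.
H is indefinite, so the origin is a saddle point.

saddle point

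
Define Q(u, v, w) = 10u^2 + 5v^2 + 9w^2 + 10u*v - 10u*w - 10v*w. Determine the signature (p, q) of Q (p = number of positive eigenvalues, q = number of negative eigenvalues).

The associated matrix is A = [[10, 5, -5], [5, 5, -5], [-5, -5, 9]].
An LDLᵀ factorisation of A has diagonal entries 10, 5/2, 4.
That gives 3 positive pivots.

(3, 0)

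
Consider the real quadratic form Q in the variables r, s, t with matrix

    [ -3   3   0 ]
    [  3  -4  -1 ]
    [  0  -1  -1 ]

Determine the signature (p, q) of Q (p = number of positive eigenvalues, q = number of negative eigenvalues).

Congruent diagonalization of A (simultaneous row and column reduction) yields pivots -3, -1, 0.
Counting signs: 2 negative, 1 zero.

(0, 2)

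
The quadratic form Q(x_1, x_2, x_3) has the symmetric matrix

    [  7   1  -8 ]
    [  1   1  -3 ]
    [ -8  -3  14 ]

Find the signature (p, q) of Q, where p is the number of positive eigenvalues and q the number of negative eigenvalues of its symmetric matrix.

(3, 0)

Symmetric row and column elimination reduces A to a congruent diagonal form with pivots 7, 6/7, 5/6.
That gives 3 positive pivots.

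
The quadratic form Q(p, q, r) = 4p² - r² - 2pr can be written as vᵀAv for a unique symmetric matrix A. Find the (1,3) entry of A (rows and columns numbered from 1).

The coefficient of p·r in Q is -2. For a symmetric A this equals A[1,3] + A[3,1] = 2·A[1,3].
So A[1,3] = -2/2 = -1.

-1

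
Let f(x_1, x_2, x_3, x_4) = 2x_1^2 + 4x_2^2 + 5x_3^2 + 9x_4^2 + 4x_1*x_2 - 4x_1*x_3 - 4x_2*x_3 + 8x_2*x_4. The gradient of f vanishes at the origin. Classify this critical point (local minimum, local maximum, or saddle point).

local minimum

The Hessian at the origin is H = [[4, 4, -4, 0], [4, 8, -4, 8], [-4, -4, 10, 0], [0, 8, 0, 18]].
Applying the same elementary operations to the rows and columns of H produces a congruent diagonal matrix with entries 4, 4, 6, 2.
That gives 4 positive pivots.
H is positive definite, so the origin is a strict local minimum.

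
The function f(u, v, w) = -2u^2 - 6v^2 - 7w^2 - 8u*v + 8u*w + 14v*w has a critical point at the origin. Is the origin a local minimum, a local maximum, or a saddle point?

saddle point

The Hessian at the origin is H = [[-4, -8, 8], [-8, -12, 14], [8, 14, -14]].
Row-reducing H symmetrically gives the diagonal entries -4, 4, 1.
Counting signs: 2 positive, 1 negative.
H is indefinite, so the origin is a saddle point.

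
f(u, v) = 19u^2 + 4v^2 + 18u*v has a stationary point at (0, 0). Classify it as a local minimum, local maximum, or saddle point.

saddle point

The Hessian at the origin is H = [[38, 18], [18, 8]].
det H = 38·8 − (18)² = -20 < 0, so H is indefinite.
Therefore the origin is a saddle point.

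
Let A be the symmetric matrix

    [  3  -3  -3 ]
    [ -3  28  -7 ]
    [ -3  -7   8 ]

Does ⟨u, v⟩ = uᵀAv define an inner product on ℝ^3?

Leading principal minors: Δ_1 = 3, Δ_2 = 75, Δ_3 = 75.
All leading principal minors are positive, so by Sylvester's criterion Q is positive definite.
⟨·,·⟩ is an inner product exactly when A is positive definite.

yes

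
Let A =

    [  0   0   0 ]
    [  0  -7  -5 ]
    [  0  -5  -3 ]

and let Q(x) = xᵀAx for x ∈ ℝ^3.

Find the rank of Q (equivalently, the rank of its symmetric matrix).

Congruent diagonalization of A (simultaneous row and column reduction) yields pivots 0, -7, 4/7.
Counting signs: 1 positive, 1 negative, 1 zero.
The rank is the number of nonzero pivots: 2.

2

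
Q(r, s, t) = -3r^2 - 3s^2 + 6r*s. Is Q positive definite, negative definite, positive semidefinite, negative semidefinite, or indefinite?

negative semidefinite

Write A = [[-3, 3, 0], [3, -3, 0], [0, 0, 0]].
Applying the same elementary operations to the rows and columns of A produces a congruent diagonal matrix with entries -3, 0, 0.
That gives 1 negative, 2 zero pivots.
Hence Q is negative semidefinite.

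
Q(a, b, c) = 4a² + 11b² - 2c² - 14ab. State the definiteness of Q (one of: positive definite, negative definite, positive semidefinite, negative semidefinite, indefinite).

Write A = [[4, -7, 0], [-7, 11, 0], [0, 0, -2]].
Congruent diagonalization of A (simultaneous row and column reduction) yields pivots 4, -5/4, -2.
So there are 1 positive, 2 negative pivots.
Hence Q is indefinite.

indefinite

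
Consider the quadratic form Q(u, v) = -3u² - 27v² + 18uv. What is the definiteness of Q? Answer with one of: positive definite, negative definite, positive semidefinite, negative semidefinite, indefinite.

negative semidefinite

The symmetric matrix is A = [[-3, 9], [9, -27]].
Applying the same elementary operations to the rows and columns of A produces a congruent diagonal matrix with entries -3, 0.
Counting signs: 1 negative, 1 zero.
Hence Q is negative semidefinite.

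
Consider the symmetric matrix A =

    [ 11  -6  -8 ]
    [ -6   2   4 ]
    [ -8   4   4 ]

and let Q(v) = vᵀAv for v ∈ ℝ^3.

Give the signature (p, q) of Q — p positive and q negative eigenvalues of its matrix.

Congruent diagonalization of A (simultaneous row and column reduction) yields pivots 11, -14/11, -12/7.
That gives 1 positive, 2 negative pivots.

(1, 2)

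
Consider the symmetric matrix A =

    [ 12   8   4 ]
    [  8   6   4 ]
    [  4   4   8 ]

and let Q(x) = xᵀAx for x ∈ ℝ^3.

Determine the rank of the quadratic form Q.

3

Congruent diagonalization of A (simultaneous row and column reduction) yields pivots 12, 2/3, 4.
Counting signs: 3 positive.
The rank is the number of nonzero pivots: 3.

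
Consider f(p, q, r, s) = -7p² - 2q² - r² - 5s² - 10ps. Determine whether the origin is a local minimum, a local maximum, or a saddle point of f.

The Hessian at the origin is H = [[-14, 0, 0, -10], [0, -4, 0, 0], [0, 0, -2, 0], [-10, 0, 0, -10]].
Row-reducing H symmetrically gives the diagonal entries -14, -4, -2, -20/7.
That gives 4 negative pivots.
H is negative definite, so the origin is a strict local maximum.

local maximum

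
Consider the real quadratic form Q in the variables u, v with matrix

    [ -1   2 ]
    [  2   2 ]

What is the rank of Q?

Congruent diagonalization of A (simultaneous row and column reduction) yields pivots -1, 6.
Counting signs: 1 positive, 1 negative.
The rank is the number of nonzero pivots: 2.

2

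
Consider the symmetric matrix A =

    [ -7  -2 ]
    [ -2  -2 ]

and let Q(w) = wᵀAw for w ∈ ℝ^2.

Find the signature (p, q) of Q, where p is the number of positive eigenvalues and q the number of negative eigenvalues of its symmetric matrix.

Row-reducing A symmetrically gives the diagonal entries -7, -10/7.
Counting signs: 2 negative.

(0, 2)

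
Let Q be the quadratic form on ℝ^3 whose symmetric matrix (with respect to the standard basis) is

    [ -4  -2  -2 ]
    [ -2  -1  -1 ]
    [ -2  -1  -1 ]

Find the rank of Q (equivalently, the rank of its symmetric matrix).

Applying the same elementary operations to the rows and columns of A produces a congruent diagonal matrix with entries -4, 0, 0.
That gives 1 negative, 2 zero pivots.
The rank is the number of nonzero pivots: 1.

1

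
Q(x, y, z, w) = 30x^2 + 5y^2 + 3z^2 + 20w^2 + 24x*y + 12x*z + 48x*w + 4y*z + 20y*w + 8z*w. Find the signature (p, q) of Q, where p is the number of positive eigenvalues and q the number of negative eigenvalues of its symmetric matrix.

The symmetric matrix is A = [[30, 12, 6, 24], [12, 5, 2, 10], [6, 2, 3, 4], [24, 10, 4, 20]].
Applying the same elementary operations to the rows and columns of A produces a congruent diagonal matrix with entries 30, 1/5, 1, 0.
Counting signs: 3 positive, 1 zero.

(3, 0)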